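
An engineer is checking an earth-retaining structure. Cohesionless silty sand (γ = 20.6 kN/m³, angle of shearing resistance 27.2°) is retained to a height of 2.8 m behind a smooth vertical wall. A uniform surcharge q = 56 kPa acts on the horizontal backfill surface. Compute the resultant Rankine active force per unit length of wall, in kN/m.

K_a = tan²(45° − φ/2) = 0.3726.
Soil triangle: ½ K_a γ H² = 0.5×0.3726×20.6×2.8² = 30.09 kN/m.
Surcharge rectangle: K_a q H = 0.3726×56×2.8 = 58.42 kN/m.
Total = 30.09 + 58.42 = 88.51 kN/m.

88.5 kN/m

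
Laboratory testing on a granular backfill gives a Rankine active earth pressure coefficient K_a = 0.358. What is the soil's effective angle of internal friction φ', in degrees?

28.2°

K_a = tan²(45° − φ/2) ⇒ 45° − φ/2 = arctan(√0.358) = 30.89°.
φ = 2(45° − 30.89°) = 28.21°.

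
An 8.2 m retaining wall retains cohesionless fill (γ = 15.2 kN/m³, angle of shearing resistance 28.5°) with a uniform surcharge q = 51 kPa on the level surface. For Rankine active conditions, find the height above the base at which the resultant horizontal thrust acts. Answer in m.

K_a = 0.3540.
Triangular part P₁ = ½K_aγH² = 180.9 at H/3 = 2.733 m; rectangular part P₂ = K_a q H = 148.0 at H/2 = 4.100 m.
ȳ = (P₁·2.733 + P₂·4.100)/(P₁+P₂) = 3.348 m.

3.35 m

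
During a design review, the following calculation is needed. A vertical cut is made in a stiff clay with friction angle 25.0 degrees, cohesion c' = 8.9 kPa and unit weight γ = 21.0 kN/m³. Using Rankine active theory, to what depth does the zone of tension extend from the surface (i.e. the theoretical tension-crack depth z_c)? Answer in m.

1.33 m

K_a = tan²(45° − 25.0°/2) = 0.4059; √K_a = 0.6371.
The active pressure is zero where K_a γ z = 2c√K_a, so z_c = 2c/(γ√K_a) = 2×8.9/(21.0×0.6371) = 1.330 m.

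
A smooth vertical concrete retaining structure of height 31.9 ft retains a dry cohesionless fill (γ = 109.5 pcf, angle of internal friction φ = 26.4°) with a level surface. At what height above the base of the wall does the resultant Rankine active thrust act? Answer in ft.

K_a = 0.3844.
The pressure distribution is triangular, so the resultant acts at H/3 above the base = 31.9/3 = 10.63 ft.

10.6 ft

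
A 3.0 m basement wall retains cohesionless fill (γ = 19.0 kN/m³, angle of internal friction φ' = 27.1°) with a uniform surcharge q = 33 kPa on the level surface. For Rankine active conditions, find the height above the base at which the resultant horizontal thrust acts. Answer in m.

1.27 m

K_a = 0.3741.
Triangular part P₁ = ½K_aγH² = 31.98 at H/3 = 1.000 m; rectangular part P₂ = K_a q H = 37.03 at H/2 = 1.500 m.
ȳ = (P₁·1.000 + P₂·1.500)/(P₁+P₂) = 1.268 m.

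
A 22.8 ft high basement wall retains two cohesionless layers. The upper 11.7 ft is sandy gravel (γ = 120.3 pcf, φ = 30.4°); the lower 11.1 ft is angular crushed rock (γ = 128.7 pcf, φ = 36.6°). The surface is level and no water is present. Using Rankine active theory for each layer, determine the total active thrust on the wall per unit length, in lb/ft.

8660 lb/ft

K_a1 = tan²(45°−30.4°/2) = 0.3280; K_a2 = tan²(45°−36.6°/2) = 0.2530.
Layer 1: σ at base = K_a1 γ₁ h₁ = 461.7 psf; P₁ = ½×461.7×11.7 = 2701.
Layer 2: σ_v at top = γ₁h₁ = 1408; σ_h top = K_a2×1408 = 356.0; σ_h base = K_a2×(1408+128.7×11.1) = 717.4.
P₂ = ½(356.0+717.4)×11.1 = 5958. Total P_a = 2701+5958 = 8658 lb/ft.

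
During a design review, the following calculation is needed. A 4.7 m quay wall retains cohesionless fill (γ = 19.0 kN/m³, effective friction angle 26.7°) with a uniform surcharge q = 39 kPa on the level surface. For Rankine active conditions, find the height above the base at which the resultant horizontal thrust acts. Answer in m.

1.93 m

K_a = 0.3800.
Triangular part P₁ = ½K_aγH² = 79.74 at H/3 = 1.567 m; rectangular part P₂ = K_a q H = 69.65 at H/2 = 2.350 m.
ȳ = (P₁·1.567 + P₂·2.350)/(P₁+P₂) = 1.932 m.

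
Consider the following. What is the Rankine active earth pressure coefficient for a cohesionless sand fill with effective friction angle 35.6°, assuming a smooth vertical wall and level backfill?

0.264

K_a = tan²(45° − φ/2) = tan²(27.20°) = 0.2641.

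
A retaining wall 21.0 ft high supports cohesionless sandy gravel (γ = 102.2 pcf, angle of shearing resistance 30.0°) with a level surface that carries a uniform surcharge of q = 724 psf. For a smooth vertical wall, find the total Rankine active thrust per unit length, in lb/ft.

12600 lb/ft

K_a = tan²(45° − φ/2) = 0.3333.
Soil triangle: ½ K_a γ H² = 0.5×0.3333×102.2×21.0² = 7512 lb/ft.
Surcharge rectangle: K_a q H = 0.3333×724×21.0 = 5068 lb/ft.
Total = 7512 + 5068 = 12580 lb/ft.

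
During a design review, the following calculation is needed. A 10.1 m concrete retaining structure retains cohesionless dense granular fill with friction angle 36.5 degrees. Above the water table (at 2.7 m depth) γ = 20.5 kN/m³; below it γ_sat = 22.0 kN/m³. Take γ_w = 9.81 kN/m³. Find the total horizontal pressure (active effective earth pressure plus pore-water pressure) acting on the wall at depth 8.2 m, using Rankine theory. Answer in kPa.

K_a = (1 − sin φ)/(1 + sin φ) = 0.2541.
γ' = 22.0 − 9.81 = 12.19 kN/m³.
Effective vertical stress at 8.2 m: σ'_v = 20.5×2.7 + 12.19×5.50 = 122.4 kPa.
σ'_h = K_a σ'_v = 0.2541 × 122.4 = 31.10 kPa; u = γ_w × 5.50 = 53.95 kPa.
Total σ_h = 31.10 + 53.95 = 85.05 kPa.

85.1 kPa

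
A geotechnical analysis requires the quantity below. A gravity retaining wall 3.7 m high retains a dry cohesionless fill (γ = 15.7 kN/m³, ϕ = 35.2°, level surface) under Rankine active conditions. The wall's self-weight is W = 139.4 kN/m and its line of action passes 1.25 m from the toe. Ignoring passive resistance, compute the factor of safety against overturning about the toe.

4.89

K_a = tan²(45° − 35.2°/2) = 0.2687.
P_a = ½K_aγH² = 0.5×0.2687×15.7×3.7² = 28.87 kN/m, acting at H/3 = 1.233 m above the base.
Overturning moment M_o = P_a × H/3 = 28.87 × 1.233 = 35.61.
Resisting moment M_r = W × 1.25 = 139.4 × 1.25 = 174.2.
FS_overturning = M_r/M_o = 174.2/35.61 = 4.893.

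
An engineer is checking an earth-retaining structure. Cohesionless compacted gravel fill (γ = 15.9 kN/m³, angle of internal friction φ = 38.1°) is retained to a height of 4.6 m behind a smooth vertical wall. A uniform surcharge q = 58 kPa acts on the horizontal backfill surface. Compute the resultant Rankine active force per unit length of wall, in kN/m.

K_a = tan²(45° − φ/2) = 0.2368.
Soil triangle: ½ K_a γ H² = 0.5×0.2368×15.9×4.6² = 39.84 kN/m.
Surcharge rectangle: K_a q H = 0.2368×58×4.6 = 63.19 kN/m.
Total = 39.84 + 63.19 = 103.0 kN/m.

103 kN/m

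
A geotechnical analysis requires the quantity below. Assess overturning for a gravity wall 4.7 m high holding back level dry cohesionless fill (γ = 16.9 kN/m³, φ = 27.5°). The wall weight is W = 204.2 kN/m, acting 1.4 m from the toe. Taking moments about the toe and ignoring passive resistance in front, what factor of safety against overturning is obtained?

2.65

K_a = tan²(45° − 27.5°/2) = 0.3682.
P_a = ½K_aγH² = 0.5×0.3682×16.9×4.7² = 68.73 kN/m, acting at H/3 = 1.567 m above the base.
Overturning moment M_o = P_a × H/3 = 68.73 × 1.567 = 107.7.
Resisting moment M_r = W × 1.4 = 204.2 × 1.4 = 285.9.
FS_overturning = M_r/M_o = 285.9/107.7 = 2.655.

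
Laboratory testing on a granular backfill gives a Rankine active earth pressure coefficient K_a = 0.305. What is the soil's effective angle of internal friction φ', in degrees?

32.2°

K_a = tan²(45° − φ/2) ⇒ 45° − φ/2 = arctan(√0.305) = 28.91°.
φ = 2(45° − 28.91°) = 32.18°.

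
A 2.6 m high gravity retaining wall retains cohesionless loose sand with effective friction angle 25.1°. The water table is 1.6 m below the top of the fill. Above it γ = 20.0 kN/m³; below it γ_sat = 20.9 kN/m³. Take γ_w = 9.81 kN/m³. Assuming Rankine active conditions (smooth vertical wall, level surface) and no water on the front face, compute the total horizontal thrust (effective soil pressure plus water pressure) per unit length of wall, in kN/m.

30.4 kN/m

K_a = tan²(45° − φ/2) = 0.4043.
γ' = 20.9 − 9.81 = 11.09 kN/m³. Depth below WT = 1.0 m.
σ'_h at WT = K_a γ d_w = 12.94 kPa; at base = 12.94 + K_a γ' × 1.0 = 17.42 kPa.
P₁ (0–1.6 m) = ½×12.94×1.6 = 10.35. P₂ (1.6–2.6 m) = ½(12.94+17.42)×1.0 = 15.18.
P_w = ½ γ_w h₂² = 0.5×9.81×1.0² = 4.905. Total = 10.35+15.18+4.905 = 30.43 kN/m.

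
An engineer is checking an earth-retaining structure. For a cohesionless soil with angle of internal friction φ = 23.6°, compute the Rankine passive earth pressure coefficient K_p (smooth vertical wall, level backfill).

2.34

K_p = (1 + sin φ)/(1 − sin φ) = tan²(45° + 23.6°/2) = 2.335.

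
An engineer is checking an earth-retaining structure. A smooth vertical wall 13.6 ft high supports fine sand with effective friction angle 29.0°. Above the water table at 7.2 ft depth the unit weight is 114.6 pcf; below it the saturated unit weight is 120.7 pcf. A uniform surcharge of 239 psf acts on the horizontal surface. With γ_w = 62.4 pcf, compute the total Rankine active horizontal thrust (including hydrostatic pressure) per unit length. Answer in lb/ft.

K_a = tan²(45° − φ/2) = 0.3470.
γ' = 120.7 − 62.4 = 58.30 pcf. h₂ = H − d_w = 6.4 ft.
σ'_h: at surface K_a·q = 82.93; at WT K_a(q+γd_w) = 369.2; at base K_a(q+γd_w+γ'h₂) = 498.7 psf.
P₁ = ½(82.93+369.2)×7.2 = 1628; P₂ = ½(369.2+498.7)×6.4 = 2777; P_w = ½γ_w h₂² = 1278.
Total = 1628+2777+1278 = 5683 lb/ft.

5680 lb/ft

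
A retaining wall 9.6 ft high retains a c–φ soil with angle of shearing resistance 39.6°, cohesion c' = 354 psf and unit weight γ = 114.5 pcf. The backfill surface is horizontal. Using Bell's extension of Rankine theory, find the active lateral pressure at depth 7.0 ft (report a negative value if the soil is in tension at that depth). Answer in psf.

-156 psf

K_a = (1 − sin φ)/(1 + sin φ) = 0.2214.
σ_a = K_a γ z − 2c√K_a = 0.2214×114.5×7.0 − 2×354×0.4706 = -155.7 psf.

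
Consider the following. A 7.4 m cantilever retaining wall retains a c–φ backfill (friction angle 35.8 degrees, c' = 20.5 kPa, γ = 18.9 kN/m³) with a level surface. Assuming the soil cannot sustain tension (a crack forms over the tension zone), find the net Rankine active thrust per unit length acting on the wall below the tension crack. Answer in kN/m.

24.7 kN/m

K_a = 0.2619; √K_a = 0.5117.
Tension-crack depth z_c = 2c/(γ√K_a) = 2×20.5/(18.9×0.5117) = 4.239 m.
σ_a at base = K_a γ H − 2c√K_a = 0.2619×18.9×7.4 − 2×20.5×0.5117 = 15.64 kPa.
P_a = ½ × 15.64 × (H − z_c) = 0.5×15.64×3.161 = 24.72 kN/m.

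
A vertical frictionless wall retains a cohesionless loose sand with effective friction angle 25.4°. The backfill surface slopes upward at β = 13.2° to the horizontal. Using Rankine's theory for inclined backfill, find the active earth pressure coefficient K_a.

0.445

K_a = cos β · (cos β − √(cos²β − cos²φ)) / (cos β + √(cos²β − cos²φ)).
cos β = 0.9736, cos φ = 0.9033, √(cos²β − cos²φ) = 0.3631.
K_a = 0.9736 × (0.9736 − 0.3631)/(0.9736 + 0.3631) = 0.4446.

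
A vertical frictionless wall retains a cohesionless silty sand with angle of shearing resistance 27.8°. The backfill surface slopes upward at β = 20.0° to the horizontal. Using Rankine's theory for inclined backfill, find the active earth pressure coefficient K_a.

K_a = cos β · (cos β − √(cos²β − cos²φ)) / (cos β + √(cos²β − cos²φ)).
cos β = 0.9397, cos φ = 0.8846, √(cos²β − cos²φ) = 0.3171.
K_a = 0.9397 × (0.9397 − 0.3171)/(0.9397 + 0.3171) = 0.4655.

0.466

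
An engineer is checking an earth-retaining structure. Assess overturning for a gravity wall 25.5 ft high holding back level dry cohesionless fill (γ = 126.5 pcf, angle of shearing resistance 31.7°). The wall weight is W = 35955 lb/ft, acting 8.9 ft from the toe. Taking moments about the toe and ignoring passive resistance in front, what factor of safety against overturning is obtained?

K_a = tan²(45° − 31.7°/2) = 0.3111.
P_a = ½K_aγH² = 0.5×0.3111×126.5×25.5² = 12790 lb/ft, acting at H/3 = 8.500 ft above the base.
Overturning moment M_o = P_a × H/3 = 12790 × 8.500 = 108700.
Resisting moment M_r = W × 8.9 = 35955 × 8.9 = 320000.
FS_overturning = M_r/M_o = 320000/108700 = 2.943.

2.94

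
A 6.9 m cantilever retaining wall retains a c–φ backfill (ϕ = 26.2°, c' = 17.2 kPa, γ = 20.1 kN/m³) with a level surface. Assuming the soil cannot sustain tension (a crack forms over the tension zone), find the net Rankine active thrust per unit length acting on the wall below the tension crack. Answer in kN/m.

K_a = 0.3874; √K_a = 0.6224.
Tension-crack depth z_c = 2c/(γ√K_a) = 2×17.2/(20.1×0.6224) = 2.750 m.
σ_a at base = K_a γ H − 2c√K_a = 0.3874×20.1×6.9 − 2×17.2×0.6224 = 32.32 kPa.
P_a = ½ × 32.32 × (H − z_c) = 0.5×32.32×4.150 = 67.07 kN/m.

67.1 kN/m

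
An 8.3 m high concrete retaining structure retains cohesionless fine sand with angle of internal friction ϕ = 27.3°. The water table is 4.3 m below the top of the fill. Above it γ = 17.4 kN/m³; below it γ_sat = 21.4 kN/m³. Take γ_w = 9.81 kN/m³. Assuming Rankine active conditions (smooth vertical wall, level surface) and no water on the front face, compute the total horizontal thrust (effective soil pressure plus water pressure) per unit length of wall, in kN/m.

K_a = tan²(45° − φ/2) = 0.3711.
γ' = 21.4 − 9.81 = 11.59 kN/m³. Depth below WT = 4.0 m.
σ'_h at WT = K_a γ d_w = 27.77 kPa; at base = 27.77 + K_a γ' × 4.0 = 44.97 kPa.
P₁ (0–4.3 m) = ½×27.77×4.3 = 59.70. P₂ (4.3–8.3 m) = ½(27.77+44.97)×4.0 = 145.5.
P_w = ½ γ_w h₂² = 0.5×9.81×4.0² = 78.48. Total = 59.70+145.5+78.48 = 283.7 kN/m.

284 kN/m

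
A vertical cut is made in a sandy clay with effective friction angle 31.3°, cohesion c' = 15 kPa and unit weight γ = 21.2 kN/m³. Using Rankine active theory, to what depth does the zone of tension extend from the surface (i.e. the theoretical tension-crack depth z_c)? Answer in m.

K_a = tan²(45° − 31.3°/2) = 0.3162; √K_a = 0.5623.
The active pressure is zero where K_a γ z = 2c√K_a, so z_c = 2c/(γ√K_a) = 2×15/(21.2×0.5623) = 2.517 m.

2.52 m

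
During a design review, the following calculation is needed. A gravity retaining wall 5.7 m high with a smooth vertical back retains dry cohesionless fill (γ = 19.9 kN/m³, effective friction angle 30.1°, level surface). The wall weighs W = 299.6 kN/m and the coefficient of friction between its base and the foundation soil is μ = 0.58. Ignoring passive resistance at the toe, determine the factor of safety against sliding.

1.62

K_a = tan²(45° − 30.1°/2) = 0.3320.
P_a = ½K_aγH² = 0.5×0.3320×19.9×5.7² = 107.3 kN/m, acting at H/3 = 1.900 m above the base.
FS_sliding = μW / P_a = 0.58×299.6 / 107.3 = 1.619.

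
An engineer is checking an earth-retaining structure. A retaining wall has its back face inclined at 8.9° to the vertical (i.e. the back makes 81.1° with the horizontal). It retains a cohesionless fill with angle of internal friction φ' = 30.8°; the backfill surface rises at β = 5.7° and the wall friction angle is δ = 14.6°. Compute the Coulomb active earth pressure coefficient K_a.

K_a = sin²(α+φ) / [sin²α · sin(α−δ) · (1 + √{sin(φ+δ)sin(φ−β) / (sin(α−δ)sin(α+β))})²].
With α = 81.1°, φ = 30.8°, δ = 14.6°, β = 5.7°: K_a = 0.3880.

0.388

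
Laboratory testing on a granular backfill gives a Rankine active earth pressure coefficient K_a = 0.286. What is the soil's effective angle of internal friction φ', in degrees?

K_a = tan²(45° − φ/2) ⇒ 45° − φ/2 = arctan(√0.286) = 28.14°.
φ = 2(45° − 28.14°) = 33.73°.

33.7°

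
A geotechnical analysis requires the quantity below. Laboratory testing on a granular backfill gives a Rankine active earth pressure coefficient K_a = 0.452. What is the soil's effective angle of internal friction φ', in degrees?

K_a = tan²(45° − φ/2) ⇒ 45° − φ/2 = arctan(√0.452) = 33.91°.
φ = 2(45° − 33.91°) = 22.17°.

22.2°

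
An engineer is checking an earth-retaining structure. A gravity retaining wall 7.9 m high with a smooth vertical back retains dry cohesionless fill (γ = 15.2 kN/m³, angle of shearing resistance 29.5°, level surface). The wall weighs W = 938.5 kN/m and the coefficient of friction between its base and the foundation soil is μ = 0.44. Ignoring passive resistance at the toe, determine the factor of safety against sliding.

K_a = tan²(45° − 29.5°/2) = 0.3401.
P_a = ½K_aγH² = 0.5×0.3401×15.2×7.9² = 161.3 kN/m, acting at H/3 = 2.633 m above the base.
FS_sliding = μW / P_a = 0.44×938.5 / 161.3 = 2.560.

2.56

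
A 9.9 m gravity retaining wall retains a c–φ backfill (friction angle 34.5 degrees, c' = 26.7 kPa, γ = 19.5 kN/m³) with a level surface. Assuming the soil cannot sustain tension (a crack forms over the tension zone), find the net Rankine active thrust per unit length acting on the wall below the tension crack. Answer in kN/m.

59.5 kN/m

K_a = 0.2768; √K_a = 0.5261.
Tension-crack depth z_c = 2c/(γ√K_a) = 2×26.7/(19.5×0.5261) = 5.205 m.
σ_a at base = K_a γ H − 2c√K_a = 0.2768×19.5×9.9 − 2×26.7×0.5261 = 25.34 kPa.
P_a = ½ × 25.34 × (H − z_c) = 0.5×25.34×4.695 = 59.49 kN/m.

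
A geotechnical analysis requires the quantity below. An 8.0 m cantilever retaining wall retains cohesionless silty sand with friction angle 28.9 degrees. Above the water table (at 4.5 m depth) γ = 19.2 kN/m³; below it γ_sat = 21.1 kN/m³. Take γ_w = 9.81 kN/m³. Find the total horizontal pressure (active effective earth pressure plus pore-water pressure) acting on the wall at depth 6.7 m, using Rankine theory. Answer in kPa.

60.3 kPa

K_a = (1 − sin φ)/(1 + sin φ) = 0.3484.
γ' = 21.1 − 9.81 = 11.29 kN/m³.
Effective vertical stress at 6.7 m: σ'_v = 19.2×4.5 + 11.29×2.20 = 111.2 kPa.
σ'_h = K_a σ'_v = 0.3484 × 111.2 = 38.75 kPa; u = γ_w × 2.20 = 21.58 kPa.
Total σ_h = 38.75 + 21.58 = 60.33 kPa.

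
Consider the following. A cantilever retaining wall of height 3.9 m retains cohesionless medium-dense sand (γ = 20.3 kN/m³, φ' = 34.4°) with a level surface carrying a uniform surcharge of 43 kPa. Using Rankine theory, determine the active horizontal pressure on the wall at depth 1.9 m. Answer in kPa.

K_a = (1 − sin φ)/(1 + sin φ) = 0.2780.
σ_v = γz + q = 20.3 × 1.9 + 43 = 81.57 kPa.
σ_h = K_a σ_v = 0.2780 × 81.57 = 22.68 kPa.

22.7 kPa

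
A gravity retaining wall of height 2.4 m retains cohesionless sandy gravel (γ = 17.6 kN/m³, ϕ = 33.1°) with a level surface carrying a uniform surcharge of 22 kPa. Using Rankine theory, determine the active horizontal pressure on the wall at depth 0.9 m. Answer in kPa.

11.1 kPa

K_a = (1 − sin φ)/(1 + sin φ) = 0.2936.
σ_v = γz + q = 17.6 × 0.9 + 22 = 37.84 kPa.
σ_h = K_a σ_v = 0.2936 × 37.84 = 11.11 kPa.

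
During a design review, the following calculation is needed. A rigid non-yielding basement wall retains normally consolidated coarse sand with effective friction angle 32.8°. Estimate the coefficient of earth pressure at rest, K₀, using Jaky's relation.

0.458

K₀ = 1 − sin φ' = 1 − sin 32.8° = 0.4583.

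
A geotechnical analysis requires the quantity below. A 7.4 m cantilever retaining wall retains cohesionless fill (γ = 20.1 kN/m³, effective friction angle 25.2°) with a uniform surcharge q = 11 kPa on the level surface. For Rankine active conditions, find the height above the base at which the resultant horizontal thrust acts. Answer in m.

K_a = 0.4027.
Triangular part P₁ = ½K_aγH² = 221.6 at H/3 = 2.467 m; rectangular part P₂ = K_a q H = 32.78 at H/2 = 3.700 m.
ȳ = (P₁·2.467 + P₂·3.700)/(P₁+P₂) = 2.626 m.

2.63 m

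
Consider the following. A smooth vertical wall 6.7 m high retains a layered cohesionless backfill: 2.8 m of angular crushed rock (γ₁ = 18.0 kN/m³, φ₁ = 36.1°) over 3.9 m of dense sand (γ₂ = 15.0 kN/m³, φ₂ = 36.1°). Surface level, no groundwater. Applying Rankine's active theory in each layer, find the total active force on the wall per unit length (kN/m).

98.5 kN/m

K_a1 = tan²(45°−36.1°/2) = 0.2585; K_a2 = tan²(45°−36.1°/2) = 0.2585.
Layer 1: σ at base = K_a1 γ₁ h₁ = 13.03 kPa; P₁ = ½×13.03×2.8 = 18.24.
Layer 2: σ_v at top = γ₁h₁ = 50.40; σ_h top = K_a2×50.40 = 13.03; σ_h base = K_a2×(50.40+15.0×3.9) = 28.15.
P₂ = ½(13.03+28.15)×3.9 = 80.30. Total P_a = 18.24+80.30 = 98.54 kN/m.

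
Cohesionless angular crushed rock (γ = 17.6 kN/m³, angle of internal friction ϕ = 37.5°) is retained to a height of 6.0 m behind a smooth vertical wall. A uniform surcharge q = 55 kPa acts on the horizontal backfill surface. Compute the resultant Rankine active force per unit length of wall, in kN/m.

157 kN/m

K_a = tan²(45° − φ/2) = 0.2432.
Soil triangle: ½ K_a γ H² = 0.5×0.2432×17.6×6.0² = 77.04 kN/m.
Surcharge rectangle: K_a q H = 0.2432×55×6.0 = 80.25 kN/m.
Total = 77.04 + 80.25 = 157.3 kN/m.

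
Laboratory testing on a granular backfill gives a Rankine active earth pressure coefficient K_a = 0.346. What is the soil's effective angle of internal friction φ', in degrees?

29.1°

K_a = tan²(45° − φ/2) ⇒ 45° − φ/2 = arctan(√0.346) = 30.46°.
φ = 2(45° − 30.46°) = 29.07°.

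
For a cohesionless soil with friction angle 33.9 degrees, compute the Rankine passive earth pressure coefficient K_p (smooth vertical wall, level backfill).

3.52

K_p = (1 + sin φ)/(1 − sin φ) = tan²(45° + 33.9°/2) = 3.522.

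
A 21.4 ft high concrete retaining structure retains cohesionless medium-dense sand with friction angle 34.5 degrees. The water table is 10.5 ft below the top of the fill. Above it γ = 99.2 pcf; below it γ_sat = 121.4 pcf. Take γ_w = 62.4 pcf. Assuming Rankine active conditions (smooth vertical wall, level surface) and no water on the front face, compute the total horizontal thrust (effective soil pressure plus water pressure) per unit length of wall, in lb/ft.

K_a = tan²(45° − φ/2) = 0.2768.
γ' = 121.4 − 62.4 = 59.00 pcf. Depth below WT = 10.9 ft.
σ'_h at WT = K_a γ d_w = 288.3 psf; at base = 288.3 + K_a γ' × 10.9 = 466.3 psf.
P₁ (0–10.5 ft) = ½×288.3×10.5 = 1514. P₂ (10.5–21.4 ft) = ½(288.3+466.3)×10.9 = 4113.
P_w = ½ γ_w h₂² = 0.5×62.4×10.9² = 3707. Total = 1514+4113+3707 = 9333 lb/ft.

9330 lb/ft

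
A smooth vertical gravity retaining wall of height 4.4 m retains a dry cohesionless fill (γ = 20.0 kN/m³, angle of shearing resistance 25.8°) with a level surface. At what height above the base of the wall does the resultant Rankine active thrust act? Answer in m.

1.47 m

K_a = 0.3935.
The pressure distribution is triangular, so the resultant acts at H/3 above the base = 4.4/3 = 1.467 m.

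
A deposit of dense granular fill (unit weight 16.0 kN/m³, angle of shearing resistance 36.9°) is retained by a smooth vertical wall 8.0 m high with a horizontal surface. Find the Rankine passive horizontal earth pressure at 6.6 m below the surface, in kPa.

423 kPa

K_p = (1 + sin φ)/(1 − sin φ) = 4.005.
σ_h = K_p γ z = 4.005 × 16.0 × 6.6 = 423.0 kPa.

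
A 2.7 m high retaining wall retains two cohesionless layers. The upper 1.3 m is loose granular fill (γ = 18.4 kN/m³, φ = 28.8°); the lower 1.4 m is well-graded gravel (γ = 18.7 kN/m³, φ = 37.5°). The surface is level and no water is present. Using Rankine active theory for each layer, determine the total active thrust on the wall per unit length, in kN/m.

18.0 kN/m

K_a1 = tan²(45°−28.8°/2) = 0.3498; K_a2 = tan²(45°−37.5°/2) = 0.2432.
Layer 1: σ at base = K_a1 γ₁ h₁ = 8.366 kPa; P₁ = ½×8.366×1.3 = 5.438.
Layer 2: σ_v at top = γ₁h₁ = 23.92; σ_h top = K_a2×23.92 = 5.817; σ_h base = K_a2×(23.92+18.7×1.4) = 12.18.
P₂ = ½(5.817+12.18)×1.4 = 12.60. Total P_a = 5.438+12.60 = 18.04 kN/m.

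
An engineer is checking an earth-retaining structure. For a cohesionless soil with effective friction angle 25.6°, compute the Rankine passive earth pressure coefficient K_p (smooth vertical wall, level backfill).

2.52

K_p = (1 + sin φ)/(1 − sin φ) = tan²(45° + 25.6°/2) = 2.522.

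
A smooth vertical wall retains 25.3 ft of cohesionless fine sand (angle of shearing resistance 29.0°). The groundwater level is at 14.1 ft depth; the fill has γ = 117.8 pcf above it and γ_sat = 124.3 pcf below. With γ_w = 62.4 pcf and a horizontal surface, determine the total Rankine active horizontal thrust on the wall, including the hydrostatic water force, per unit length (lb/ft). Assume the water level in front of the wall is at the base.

K_a = tan²(45° − φ/2) = 0.3470.
γ' = 124.3 − 62.4 = 61.90 pcf. Depth below WT = 11.2 ft.
σ'_h at WT = K_a γ d_w = 576.3 psf; at base = 576.3 + K_a γ' × 11.2 = 816.9 psf.
P₁ (0–14.1 ft) = ½×576.3×14.1 = 4063. P₂ (14.1–25.3 ft) = ½(576.3+816.9)×11.2 = 7802.
P_w = ½ γ_w h₂² = 0.5×62.4×11.2² = 3914. Total = 4063+7802+3914 = 15780 lb/ft.

15800 lb/ft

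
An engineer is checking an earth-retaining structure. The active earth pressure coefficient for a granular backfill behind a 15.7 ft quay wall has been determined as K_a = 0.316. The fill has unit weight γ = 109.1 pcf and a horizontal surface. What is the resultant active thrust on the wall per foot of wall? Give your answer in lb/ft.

4250 lb/ft

P = ½ K_a γ H² = 0.5 × 0.316 × 109.1 × 15.7² = 4249 lb/ft.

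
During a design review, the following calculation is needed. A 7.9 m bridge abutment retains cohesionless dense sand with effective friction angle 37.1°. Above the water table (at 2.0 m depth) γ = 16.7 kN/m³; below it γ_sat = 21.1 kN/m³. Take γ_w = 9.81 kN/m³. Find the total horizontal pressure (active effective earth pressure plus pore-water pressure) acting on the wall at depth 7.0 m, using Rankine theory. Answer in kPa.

K_a = (1 − sin φ)/(1 + sin φ) = 0.2475.
γ' = 21.1 − 9.81 = 11.29 kN/m³.
Effective vertical stress at 7.0 m: σ'_v = 16.7×2.0 + 11.29×5.00 = 89.85 kPa.
σ'_h = K_a σ'_v = 0.2475 × 89.85 = 22.24 kPa; u = γ_w × 5.00 = 49.05 kPa.
Total σ_h = 22.24 + 49.05 = 71.29 kPa.

71.3 kPa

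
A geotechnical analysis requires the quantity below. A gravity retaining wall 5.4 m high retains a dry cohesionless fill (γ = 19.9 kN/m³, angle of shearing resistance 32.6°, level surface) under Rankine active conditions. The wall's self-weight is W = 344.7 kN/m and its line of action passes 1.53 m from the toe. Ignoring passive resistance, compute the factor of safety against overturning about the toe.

3.37

K_a = tan²(45° − 32.6°/2) = 0.2997.
P_a = ½K_aγH² = 0.5×0.2997×19.9×5.4² = 86.97 kN/m, acting at H/3 = 1.800 m above the base.
Overturning moment M_o = P_a × H/3 = 86.97 × 1.800 = 156.5.
Resisting moment M_r = W × 1.53 = 344.7 × 1.53 = 527.4.
FS_overturning = M_r/M_o = 527.4/156.5 = 3.369.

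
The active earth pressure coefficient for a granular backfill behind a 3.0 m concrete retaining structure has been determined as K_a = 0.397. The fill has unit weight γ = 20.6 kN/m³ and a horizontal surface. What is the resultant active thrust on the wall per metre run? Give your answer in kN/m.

36.8 kN/m

P = ½ K_a γ H² = 0.5 × 0.397 × 20.6 × 3.0² = 36.80 kN/m.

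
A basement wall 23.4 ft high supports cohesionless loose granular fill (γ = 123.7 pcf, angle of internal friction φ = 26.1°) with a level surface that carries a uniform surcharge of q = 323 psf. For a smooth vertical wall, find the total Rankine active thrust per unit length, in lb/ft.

16100 lb/ft

K_a = tan²(45° − φ/2) = 0.3889.
Soil triangle: ½ K_a γ H² = 0.5×0.3889×123.7×23.4² = 13170 lb/ft.
Surcharge rectangle: K_a q H = 0.3889×323×23.4 = 2940 lb/ft.
Total = 13170 + 2940 = 16110 lb/ft.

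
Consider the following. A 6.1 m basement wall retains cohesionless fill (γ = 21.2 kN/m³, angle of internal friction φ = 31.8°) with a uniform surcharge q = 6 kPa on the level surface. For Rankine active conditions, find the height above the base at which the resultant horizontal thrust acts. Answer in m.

K_a = 0.3098.
Triangular part P₁ = ½K_aγH² = 122.2 at H/3 = 2.033 m; rectangular part P₂ = K_a q H = 11.34 at H/2 = 3.050 m.
ȳ = (P₁·2.033 + P₂·3.050)/(P₁+P₂) = 2.120 m.

2.12 m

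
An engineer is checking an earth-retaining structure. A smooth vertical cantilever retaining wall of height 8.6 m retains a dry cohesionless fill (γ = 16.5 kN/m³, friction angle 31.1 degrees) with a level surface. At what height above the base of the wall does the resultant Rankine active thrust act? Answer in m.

K_a = 0.3188.
The pressure distribution is triangular, so the resultant acts at H/3 above the base = 8.6/3 = 2.867 m.

2.87 m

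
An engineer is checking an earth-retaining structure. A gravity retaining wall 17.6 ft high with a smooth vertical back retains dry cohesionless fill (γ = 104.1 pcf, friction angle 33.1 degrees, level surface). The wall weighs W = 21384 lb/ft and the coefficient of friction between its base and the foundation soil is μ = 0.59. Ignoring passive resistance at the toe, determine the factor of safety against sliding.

2.67

K_a = tan²(45° − 33.1°/2) = 0.2936.
P_a = ½K_aγH² = 0.5×0.2936×104.1×17.6² = 4733 lb/ft, acting at H/3 = 5.867 ft above the base.
FS_sliding = μW / P_a = 0.59×21384 / 4733 = 2.665.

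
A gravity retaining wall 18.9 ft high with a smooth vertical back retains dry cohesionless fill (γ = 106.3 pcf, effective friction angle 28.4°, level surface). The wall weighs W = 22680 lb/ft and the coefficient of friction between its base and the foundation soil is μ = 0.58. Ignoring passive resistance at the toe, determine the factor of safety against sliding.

K_a = tan²(45° − 28.4°/2) = 0.3554.
P_a = ½K_aγH² = 0.5×0.3554×106.3×18.9² = 6747 lb/ft, acting at H/3 = 6.300 ft above the base.
FS_sliding = μW / P_a = 0.58×22680 / 6747 = 1.950.

1.95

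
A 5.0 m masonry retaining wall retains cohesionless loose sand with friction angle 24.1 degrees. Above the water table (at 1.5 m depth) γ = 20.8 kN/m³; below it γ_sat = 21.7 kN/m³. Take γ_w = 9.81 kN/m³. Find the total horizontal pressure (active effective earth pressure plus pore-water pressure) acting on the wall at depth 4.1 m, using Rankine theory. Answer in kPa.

K_a = (1 − sin φ)/(1 + sin φ) = 0.4201.
γ' = 21.7 − 9.81 = 11.89 kN/m³.
Effective vertical stress at 4.1 m: σ'_v = 20.8×1.5 + 11.89×2.60 = 62.11 kPa.
σ'_h = K_a σ'_v = 0.4201 × 62.11 = 26.10 kPa; u = γ_w × 2.60 = 25.51 kPa.
Total σ_h = 26.10 + 25.51 = 51.60 kPa.

51.6 kPa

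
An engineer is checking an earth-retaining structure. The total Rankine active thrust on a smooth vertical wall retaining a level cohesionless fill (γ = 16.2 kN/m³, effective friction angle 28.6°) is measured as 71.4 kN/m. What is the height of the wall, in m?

K_a = 0.3525. P_a = ½ K_a γ H² ⇒ H = √(2P_a/(K_a γ)).
H = √(2×71.4/(0.3525×16.2)) = 5.000 m.

5.00 m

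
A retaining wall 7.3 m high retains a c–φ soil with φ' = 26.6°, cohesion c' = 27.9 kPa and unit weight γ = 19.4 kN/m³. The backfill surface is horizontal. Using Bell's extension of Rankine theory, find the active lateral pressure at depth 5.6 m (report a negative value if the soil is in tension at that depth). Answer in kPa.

6.98 kPa

K_a = (1 − sin φ)/(1 + sin φ) = 0.3814.
σ_a = K_a γ z − 2c√K_a = 0.3814×19.4×5.6 − 2×27.9×0.6176 = 6.977 kPa.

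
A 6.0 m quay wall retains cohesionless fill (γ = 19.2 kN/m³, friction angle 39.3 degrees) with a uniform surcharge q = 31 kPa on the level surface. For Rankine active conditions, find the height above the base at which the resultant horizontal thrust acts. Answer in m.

K_a = 0.2245.
Triangular part P₁ = ½K_aγH² = 77.57 at H/3 = 2.000 m; rectangular part P₂ = K_a q H = 41.75 at H/2 = 3.000 m.
ȳ = (P₁·2.000 + P₂·3.000)/(P₁+P₂) = 2.350 m.

2.35 m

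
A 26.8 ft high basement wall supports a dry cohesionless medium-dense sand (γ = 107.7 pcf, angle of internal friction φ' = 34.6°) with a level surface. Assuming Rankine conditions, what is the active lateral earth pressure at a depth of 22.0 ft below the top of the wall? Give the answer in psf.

653 psf

K_a = (1 − sin φ)/(1 + sin φ) = 0.2756.
σ_h = K_a γ z = 0.2756 × 107.7 × 22.0 = 653.1 psf.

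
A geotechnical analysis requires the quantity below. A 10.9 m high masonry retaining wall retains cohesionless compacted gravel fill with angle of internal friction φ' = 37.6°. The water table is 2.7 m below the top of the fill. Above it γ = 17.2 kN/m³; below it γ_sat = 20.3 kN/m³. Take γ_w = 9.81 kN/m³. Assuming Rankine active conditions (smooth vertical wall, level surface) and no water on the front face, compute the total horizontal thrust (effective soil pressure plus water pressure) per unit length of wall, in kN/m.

523 kN/m

K_a = tan²(45° − φ/2) = 0.2421.
γ' = 20.3 − 9.81 = 10.49 kN/m³. Depth below WT = 8.2 m.
σ'_h at WT = K_a γ d_w = 11.24 kPa; at base = 11.24 + K_a γ' × 8.2 = 32.07 kPa.
P₁ (0–2.7 m) = ½×11.24×2.7 = 15.18. P₂ (2.7–10.9 m) = ½(11.24+32.07)×8.2 = 177.6.
P_w = ½ γ_w h₂² = 0.5×9.81×8.2² = 329.8. Total = 15.18+177.6+329.8 = 522.6 kN/m.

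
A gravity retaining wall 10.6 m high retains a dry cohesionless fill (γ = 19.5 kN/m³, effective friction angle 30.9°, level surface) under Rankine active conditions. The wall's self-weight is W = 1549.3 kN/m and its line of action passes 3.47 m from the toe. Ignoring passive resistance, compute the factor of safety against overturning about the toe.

4.32

K_a = tan²(45° − 30.9°/2) = 0.3214.
P_a = ½K_aγH² = 0.5×0.3214×19.5×10.6² = 352.1 kN/m, acting at H/3 = 3.533 m above the base.
Overturning moment M_o = P_a × H/3 = 352.1 × 3.533 = 1244.
Resisting moment M_r = W × 3.47 = 1549.3 × 3.47 = 5376.
FS_overturning = M_r/M_o = 5376/1244 = 4.321.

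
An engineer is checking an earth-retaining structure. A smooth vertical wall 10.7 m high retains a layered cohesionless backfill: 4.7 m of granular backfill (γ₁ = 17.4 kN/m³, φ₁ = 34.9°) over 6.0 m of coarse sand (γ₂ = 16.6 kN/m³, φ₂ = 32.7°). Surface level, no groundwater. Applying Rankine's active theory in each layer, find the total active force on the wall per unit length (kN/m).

K_a1 = tan²(45°−34.9°/2) = 0.2721; K_a2 = tan²(45°−32.7°/2) = 0.2985.
Layer 1: σ at base = K_a1 γ₁ h₁ = 22.26 kPa; P₁ = ½×22.26×4.7 = 52.30.
Layer 2: σ_v at top = γ₁h₁ = 81.78; σ_h top = K_a2×81.78 = 24.41; σ_h base = K_a2×(81.78+16.6×6.0) = 54.14.
P₂ = ½(24.41+54.14)×6.0 = 235.7. Total P_a = 52.30+235.7 = 288.0 kN/m.

288 kN/m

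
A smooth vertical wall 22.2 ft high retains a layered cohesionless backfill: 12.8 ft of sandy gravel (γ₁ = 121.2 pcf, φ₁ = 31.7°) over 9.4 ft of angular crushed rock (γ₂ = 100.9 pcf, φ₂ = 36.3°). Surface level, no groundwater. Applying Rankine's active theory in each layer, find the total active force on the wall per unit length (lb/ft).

K_a1 = tan²(45°−31.7°/2) = 0.3111; K_a2 = tan²(45°−36.3°/2) = 0.2563.
Layer 1: σ at base = K_a1 γ₁ h₁ = 482.6 psf; P₁ = ½×482.6×12.8 = 3089.
Layer 2: σ_v at top = γ₁h₁ = 1551; σ_h top = K_a2×1551 = 397.6; σ_h base = K_a2×(1551+100.9×9.4) = 640.6.
P₂ = ½(397.6+640.6)×9.4 = 4880. Total P_a = 3089+4880 = 7968 lb/ft.

7970 lb/ft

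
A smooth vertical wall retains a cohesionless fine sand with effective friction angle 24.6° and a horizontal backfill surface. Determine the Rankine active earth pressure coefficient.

K_a = (1 − sin φ)/(1 + sin φ) = (1 − sin 24.6°)/(1 + sin 24.6°) = 0.4121.

0.412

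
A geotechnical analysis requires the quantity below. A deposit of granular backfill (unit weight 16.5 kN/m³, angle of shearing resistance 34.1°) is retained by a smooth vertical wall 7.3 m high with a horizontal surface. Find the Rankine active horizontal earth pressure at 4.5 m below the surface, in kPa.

K_a = (1 − sin φ)/(1 + sin φ) = 0.2815.
σ_h = K_a γ z = 0.2815 × 16.5 × 4.5 = 20.90 kPa.

20.9 kPa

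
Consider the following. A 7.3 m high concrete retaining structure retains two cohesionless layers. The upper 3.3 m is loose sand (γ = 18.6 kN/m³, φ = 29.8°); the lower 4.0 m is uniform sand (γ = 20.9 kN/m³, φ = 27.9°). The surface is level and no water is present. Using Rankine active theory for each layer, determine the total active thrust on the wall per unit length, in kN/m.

K_a1 = tan²(45°−29.8°/2) = 0.3360; K_a2 = tan²(45°−27.9°/2) = 0.3625.
Layer 1: σ at base = K_a1 γ₁ h₁ = 20.63 kPa; P₁ = ½×20.63×3.3 = 34.03.
Layer 2: σ_v at top = γ₁h₁ = 61.38; σ_h top = K_a2×61.38 = 22.25; σ_h base = K_a2×(61.38+20.9×4.0) = 52.55.
P₂ = ½(22.25+52.55)×4.0 = 149.6. Total P_a = 34.03+149.6 = 183.6 kN/m.

184 kN/m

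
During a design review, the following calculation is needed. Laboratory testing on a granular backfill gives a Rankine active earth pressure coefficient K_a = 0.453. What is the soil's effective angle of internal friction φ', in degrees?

K_a = tan²(45° − φ/2) ⇒ 45° − φ/2 = arctan(√0.453) = 33.94°.
φ = 2(45° − 33.94°) = 22.11°.

22.1°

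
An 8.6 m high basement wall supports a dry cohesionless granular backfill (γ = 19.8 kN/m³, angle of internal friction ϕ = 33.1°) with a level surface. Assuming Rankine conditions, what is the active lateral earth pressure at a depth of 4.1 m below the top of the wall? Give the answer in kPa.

23.8 kPa

K_a = (1 − sin φ)/(1 + sin φ) = 0.2936.
σ_h = K_a γ z = 0.2936 × 19.8 × 4.1 = 23.83 kPa.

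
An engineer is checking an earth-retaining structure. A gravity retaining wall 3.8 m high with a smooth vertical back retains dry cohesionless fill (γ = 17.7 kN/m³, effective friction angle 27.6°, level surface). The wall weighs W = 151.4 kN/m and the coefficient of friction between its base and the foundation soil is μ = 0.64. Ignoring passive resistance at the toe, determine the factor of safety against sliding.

K_a = tan²(45° − 27.6°/2) = 0.3668.
P_a = ½K_aγH² = 0.5×0.3668×17.7×3.8² = 46.87 kN/m, acting at H/3 = 1.267 m above the base.
FS_sliding = μW / P_a = 0.64×151.4 / 46.87 = 2.067.

2.07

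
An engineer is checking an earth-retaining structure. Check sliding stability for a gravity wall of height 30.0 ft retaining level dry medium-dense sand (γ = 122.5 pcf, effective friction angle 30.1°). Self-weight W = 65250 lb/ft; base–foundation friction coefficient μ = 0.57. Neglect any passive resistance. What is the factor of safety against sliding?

2.03

K_a = tan²(45° − 30.1°/2) = 0.3320.
P_a = ½K_aγH² = 0.5×0.3320×122.5×30.0² = 18300 lb/ft, acting at H/3 = 10.00 ft above the base.
FS_sliding = μW / P_a = 0.57×65250 / 18300 = 2.032.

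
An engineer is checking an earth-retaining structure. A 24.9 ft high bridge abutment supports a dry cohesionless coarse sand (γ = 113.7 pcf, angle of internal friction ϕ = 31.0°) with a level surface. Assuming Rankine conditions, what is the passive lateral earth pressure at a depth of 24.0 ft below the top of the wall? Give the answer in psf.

K_p = (1 + sin φ)/(1 − sin φ) = 3.124.
σ_h = K_p γ z = 3.124 × 113.7 × 24.0 = 8525 psf.

8520 psf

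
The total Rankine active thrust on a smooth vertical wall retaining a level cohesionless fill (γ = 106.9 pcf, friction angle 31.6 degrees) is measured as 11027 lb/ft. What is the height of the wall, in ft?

K_a = 0.3123. P_a = ½ K_a γ H² ⇒ H = √(2P_a/(K_a γ)).
H = √(2×11027/(0.3123×106.9)) = 25.70 ft.

25.7 ft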